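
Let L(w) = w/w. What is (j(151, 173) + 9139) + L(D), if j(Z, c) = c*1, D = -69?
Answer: 9313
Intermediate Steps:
j(Z, c) = c
L(w) = 1
(j(151, 173) + 9139) + L(D) = (173 + 9139) + 1 = 9312 + 1 = 9313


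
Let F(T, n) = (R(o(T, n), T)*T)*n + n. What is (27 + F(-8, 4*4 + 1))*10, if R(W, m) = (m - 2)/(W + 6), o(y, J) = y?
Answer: -6360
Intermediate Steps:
R(W, m) = (-2 + m)/(6 + W)
F(T, n) = n + T*n*(-2 + T)/(6 + T) (F(T, n) = (((-2 + T)/(6 + T))*T)*n + n = (T*(-2 + T)/(6 + T))*n + n = T*n*(-2 + T)/(6 + T) + n = n + T*n*(-2 + T)/(6 + T))
(27 + F(-8, 4*4 + 1))*10 = (27 + (4*4 + 1)*(6 + (-8)² - 1*(-8))/(6 - 8))*10 = (27 + (16 + 1)*(6 + 64 + 8)/(-2))*10 = (27 + 17*(-½)*78)*10 = (27 - 663)*10 = -636*10 = -6360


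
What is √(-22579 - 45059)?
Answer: I*√67638 ≈ 260.07*I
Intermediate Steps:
√(-22579 - 45059) = √(-67638) = I*√67638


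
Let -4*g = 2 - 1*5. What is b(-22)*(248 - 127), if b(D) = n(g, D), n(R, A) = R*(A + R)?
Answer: -30855/16 ≈ -1928.4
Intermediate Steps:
g = ¾ (g = -(2 - 1*5)/4 = -(2 - 5)/4 = -¼*(-3) = ¾ ≈ 0.75000)
b(D) = 9/16 + 3*D/4 (b(D) = 3*(D + ¾)/4 = 3*(¾ + D)/4 = 9/16 + 3*D/4)
b(-22)*(248 - 127) = (9/16 + (¾)*(-22))*(248 - 127) = (9/16 - 33/2)*121 = -255/16*121 = -30855/16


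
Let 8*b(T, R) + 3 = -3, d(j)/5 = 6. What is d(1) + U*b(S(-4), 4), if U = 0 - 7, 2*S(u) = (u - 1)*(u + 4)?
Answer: 141/4 ≈ 35.250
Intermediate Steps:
S(u) = (-1 + u)*(4 + u)/2 (S(u) = ((u - 1)*(u + 4))/2 = ((-1 + u)*(4 + u))/2 = (-1 + u)*(4 + u)/2)
d(j) = 30 (d(j) = 5*6 = 30)
b(T, R) = -3/4 (b(T, R) = -3/8 + (1/8)*(-3) = -3/8 - 3/8 = -3/4)
U = -7
d(1) + U*b(S(-4), 4) = 30 - 7*(-3/4) = 30 + 21/4 = 141/4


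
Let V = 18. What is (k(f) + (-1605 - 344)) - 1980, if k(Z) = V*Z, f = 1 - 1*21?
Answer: -4289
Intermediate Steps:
f = -20 (f = 1 - 21 = -20)
k(Z) = 18*Z
(k(f) + (-1605 - 344)) - 1980 = (18*(-20) + (-1605 - 344)) - 1980 = (-360 - 1949) - 1980 = -2309 - 1980 = -4289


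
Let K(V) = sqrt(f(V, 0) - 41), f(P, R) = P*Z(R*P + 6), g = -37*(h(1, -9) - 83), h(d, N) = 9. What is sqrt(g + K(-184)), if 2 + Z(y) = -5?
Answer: sqrt(2738 + sqrt(1247)) ≈ 52.662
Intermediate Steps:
g = 2738 (g = -37*(9 - 83) = -37*(-74) = 2738)
Z(y) = -7 (Z(y) = -2 - 5 = -7)
f(P, R) = -7*P (f(P, R) = P*(-7) = -7*P)
K(V) = sqrt(-41 - 7*V) (K(V) = sqrt(-7*V - 41) = sqrt(-41 - 7*V))
sqrt(g + K(-184)) = sqrt(2738 + sqrt(-41 - 7*(-184))) = sqrt(2738 + sqrt(-41 + 1288)) = sqrt(2738 + sqrt(1247))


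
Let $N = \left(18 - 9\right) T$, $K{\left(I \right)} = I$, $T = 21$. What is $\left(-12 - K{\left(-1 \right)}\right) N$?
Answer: $-2079$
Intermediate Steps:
$N = 189$ ($N = \left(18 - 9\right) 21 = 9 \cdot 21 = 189$)
$\left(-12 - K{\left(-1 \right)}\right) N = \left(-12 - -1\right) 189 = \left(-12 + 1\right) 189 = \left(-11\right) 189 = -2079$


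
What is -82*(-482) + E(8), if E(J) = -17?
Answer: 39507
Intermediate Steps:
-82*(-482) + E(8) = -82*(-482) - 17 = 39524 - 17 = 39507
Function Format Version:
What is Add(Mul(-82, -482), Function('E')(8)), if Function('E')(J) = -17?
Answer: 39507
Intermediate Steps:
Add(Mul(-82, -482), Function('E')(8)) = Add(Mul(-82, -482), -17) = Add(39524, -17) = 39507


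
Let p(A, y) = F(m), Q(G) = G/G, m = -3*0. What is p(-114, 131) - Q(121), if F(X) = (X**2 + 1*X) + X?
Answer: -1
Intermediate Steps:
m = 0
Q(G) = 1
F(X) = X**2 + 2*X (F(X) = (X**2 + X) + X = (X + X**2) + X = X**2 + 2*X)
p(A, y) = 0 (p(A, y) = 0*(2 + 0) = 0*2 = 0)
p(-114, 131) - Q(121) = 0 - 1*1 = 0 - 1 = -1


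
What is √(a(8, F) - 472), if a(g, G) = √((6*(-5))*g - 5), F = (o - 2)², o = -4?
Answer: √(-472 + 7*I*√5) ≈ 0.3602 + 21.729*I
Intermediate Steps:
F = 36 (F = (-4 - 2)² = (-6)² = 36)
a(g, G) = √(-5 - 30*g) (a(g, G) = √(-30*g - 5) = √(-5 - 30*g))
√(a(8, F) - 472) = √(√(-5 - 30*8) - 472) = √(√(-5 - 240) - 472) = √(√(-245) - 472) = √(7*I*√5 - 472) = √(-472 + 7*I*√5)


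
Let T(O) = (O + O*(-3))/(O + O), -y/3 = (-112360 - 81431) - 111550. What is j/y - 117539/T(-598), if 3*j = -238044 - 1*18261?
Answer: 107668341962/916023 ≈ 1.1754e+5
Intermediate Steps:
y = 916023 (y = -3*((-112360 - 81431) - 111550) = -3*(-193791 - 111550) = -3*(-305341) = 916023)
j = -85435 (j = (-238044 - 1*18261)/3 = (-238044 - 18261)/3 = (⅓)*(-256305) = -85435)
T(O) = -1 (T(O) = (O - 3*O)/((2*O)) = (-2*O)*(1/(2*O)) = -1)
j/y - 117539/T(-598) = -85435/916023 - 117539/(-1) = -85435*1/916023 - 117539*(-1) = -85435/916023 + 117539 = 107668341962/916023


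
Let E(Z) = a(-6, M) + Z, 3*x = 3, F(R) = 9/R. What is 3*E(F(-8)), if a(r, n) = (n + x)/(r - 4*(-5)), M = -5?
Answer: -237/56 ≈ -4.2321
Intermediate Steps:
x = 1 (x = (⅓)*3 = 1)
a(r, n) = (1 + n)/(20 + r) (a(r, n) = (n + 1)/(r - 4*(-5)) = (1 + n)/(r + 20) = (1 + n)/(20 + r))
E(Z) = -2/7 + Z (E(Z) = (1 - 5)/(20 - 6) + Z = -4/14 + Z = (1/14)*(-4) + Z = -2/7 + Z)
3*E(F(-8)) = 3*(-2/7 + 9/(-8)) = 3*(-2/7 + 9*(-⅛)) = 3*(-2/7 - 9/8) = 3*(-79/56) = -237/56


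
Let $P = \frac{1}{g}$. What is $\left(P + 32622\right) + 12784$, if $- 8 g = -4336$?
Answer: $\frac{24610053}{542} \approx 45406.0$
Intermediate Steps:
$g = 542$ ($g = \left(- \frac{1}{8}\right) \left(-4336\right) = 542$)
$P = \frac{1}{542} \approx 0.001845$
$\left(P + 32622\right) + 12784 = \left(\frac{1}{542} + 32622\right) + 12784 = \frac{17681125}{542} + 12784 = \frac{24610053}{542}$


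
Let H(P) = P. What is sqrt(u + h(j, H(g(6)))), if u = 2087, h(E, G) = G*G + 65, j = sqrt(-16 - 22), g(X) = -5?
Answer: sqrt(2177) ≈ 46.658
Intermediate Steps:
j = I*sqrt(38) (j = sqrt(-38) = I*sqrt(38) ≈ 6.1644*I)
h(E, G) = 65 + G**2 (h(E, G) = G**2 + 65 = 65 + G**2)
sqrt(u + h(j, H(g(6)))) = sqrt(2087 + (65 + (-5)**2)) = sqrt(2087 + (65 + 25)) = sqrt(2087 + 90) = sqrt(2177)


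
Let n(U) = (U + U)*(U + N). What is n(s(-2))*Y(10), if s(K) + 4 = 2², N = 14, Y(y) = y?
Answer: 0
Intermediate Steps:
s(K) = 0 (s(K) = -4 + 2² = -4 + 4 = 0)
n(U) = 2*U*(14 + U) (n(U) = (U + U)*(U + 14) = (2*U)*(14 + U) = 2*U*(14 + U))
n(s(-2))*Y(10) = (2*0*(14 + 0))*10 = (2*0*14)*10 = 0*10 = 0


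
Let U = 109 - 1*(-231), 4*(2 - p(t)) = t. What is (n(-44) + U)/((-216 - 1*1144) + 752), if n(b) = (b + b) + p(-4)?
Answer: -255/608 ≈ -0.41941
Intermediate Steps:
p(t) = 2 - t/4
U = 340 (U = 109 + 231 = 340)
n(b) = 3 + 2*b (n(b) = (b + b) + (2 - ¼*(-4)) = 2*b + (2 + 1) = 2*b + 3 = 3 + 2*b)
(n(-44) + U)/((-216 - 1*1144) + 752) = ((3 + 2*(-44)) + 340)/((-216 - 1*1144) + 752) = ((3 - 88) + 340)/((-216 - 1144) + 752) = (-85 + 340)/(-1360 + 752) = 255/(-608) = 255*(-1/608) = -255/608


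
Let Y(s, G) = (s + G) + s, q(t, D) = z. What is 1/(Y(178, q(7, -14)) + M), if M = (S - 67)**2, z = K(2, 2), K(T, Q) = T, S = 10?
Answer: 1/3607 ≈ 0.00027724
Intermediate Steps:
z = 2
q(t, D) = 2
Y(s, G) = G + 2*s (Y(s, G) = (G + s) + s = G + 2*s)
M = 3249 (M = (10 - 67)**2 = (-57)**2 = 3249)
1/(Y(178, q(7, -14)) + M) = 1/((2 + 2*178) + 3249) = 1/((2 + 356) + 3249) = 1/(358 + 3249) = 1/3607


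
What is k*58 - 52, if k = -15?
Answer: -922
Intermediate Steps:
k*58 - 52 = -15*58 - 52 = -870 - 52 = -922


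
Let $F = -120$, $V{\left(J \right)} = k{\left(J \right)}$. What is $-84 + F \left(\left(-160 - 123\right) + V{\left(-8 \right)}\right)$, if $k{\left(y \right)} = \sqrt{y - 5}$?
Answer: $33876 - 120 i \sqrt{13} \approx 33876.0 - 432.67 i$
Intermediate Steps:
$k{\left(y \right)} = \sqrt{-5 + y}$
$V{\left(J \right)} = \sqrt{-5 + J}$
$-84 + F \left(\left(-160 - 123\right) + V{\left(-8 \right)}\right) = -84 - 120 \left(\left(-160 - 123\right) + \sqrt{-5 - 8}\right) = -84 - 120 \left(-283 + \sqrt{-13}\right) = -84 - 120 \left(-283 + i \sqrt{13}\right) = -84 + \left(33960 - 120 i \sqrt{13}\right) = 33876 - 120 i \sqrt{13}$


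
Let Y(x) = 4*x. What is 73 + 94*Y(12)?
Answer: 4585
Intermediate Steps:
73 + 94*Y(12) = 73 + 94*(4*12) = 73 + 94*48 = 73 + 4512 = 4585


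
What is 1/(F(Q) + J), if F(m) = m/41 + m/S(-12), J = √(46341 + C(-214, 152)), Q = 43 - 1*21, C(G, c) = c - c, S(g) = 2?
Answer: -19393/77675492 + 5043*√5149/77675492 ≈ 0.0044091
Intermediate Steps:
C(G, c) = 0
Q = 22 (Q = 43 - 21 = 22)
J = 3*√5149 (J = √(46341 + 0) = √46341 = 3*√5149 ≈ 215.27)
F(m) = 43*m/82 (F(m) = m/41 + m/2 = 43*m/82)
1/(F(Q) + J) = 1/((43/82)*22 + 3*√5149) = 1/(473/41 + 3*√5149)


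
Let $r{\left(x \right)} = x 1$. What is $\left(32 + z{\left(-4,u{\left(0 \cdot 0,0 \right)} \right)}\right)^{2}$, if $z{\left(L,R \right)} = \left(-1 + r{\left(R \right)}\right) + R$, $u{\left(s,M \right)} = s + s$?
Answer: $961$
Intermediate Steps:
$r{\left(x \right)} = x$
$u{\left(s,M \right)} = 2 s$
$z{\left(L,R \right)} = -1 + 2 R$ ($z{\left(L,R \right)} = \left(-1 + R\right) + R = -1 + 2 R$)
$\left(32 + z{\left(-4,u{\left(0 \cdot 0,0 \right)} \right)}\right)^{2} = \left(32 - \left(1 - 2 \cdot 2 \cdot 0 \cdot 0\right)\right)^{2} = \left(32 - \left(1 - 2 \cdot 2 \cdot 0\right)\right)^{2} = \left(32 + \left(-1 + 2 \cdot 0\right)\right)^{2} = \left(32 + \left(-1 + 0\right)\right)^{2} = \left(32 - 1\right)^{2} = 31^{2} = 961$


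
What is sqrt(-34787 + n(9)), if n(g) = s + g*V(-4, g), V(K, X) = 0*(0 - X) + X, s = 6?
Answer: 10*I*sqrt(347) ≈ 186.28*I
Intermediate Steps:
V(K, X) = X (V(K, X) = 0*(-X) + X = 0 + X = X)
n(g) = 6 + g**2 (n(g) = 6 + g*g = 6 + g**2)
sqrt(-34787 + n(9)) = sqrt(-34787 + (6 + 9**2)) = sqrt(-34787 + (6 + 81)) = sqrt(-34787 + 87) = sqrt(-34700) = 10*I*sqrt(347)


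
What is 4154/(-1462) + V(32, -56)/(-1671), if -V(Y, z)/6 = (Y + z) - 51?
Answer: -1266539/407167 ≈ -3.1106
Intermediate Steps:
V(Y, z) = 306 - 6*Y - 6*z (V(Y, z) = -6*((Y + z) - 51) = -6*(-51 + Y + z) = 306 - 6*Y - 6*z)
4154/(-1462) + V(32, -56)/(-1671) = 4154/(-1462) + (306 - 6*32 - 6*(-56))/(-1671) = 4154*(-1/1462) + (306 - 192 + 336)*(-1/1671) = -2077/731 + 450*(-1/1671) = -2077/731 - 150/557 = -1266539/407167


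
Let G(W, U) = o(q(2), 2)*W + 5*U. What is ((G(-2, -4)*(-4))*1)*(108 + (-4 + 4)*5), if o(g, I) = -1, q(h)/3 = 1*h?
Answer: 7776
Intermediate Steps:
q(h) = 3*h (q(h) = 3*(1*h) = 3*h)
G(W, U) = -W + 5*U
((G(-2, -4)*(-4))*1)*(108 + (-4 + 4)*5) = (((-1*(-2) + 5*(-4))*(-4))*1)*(108 + (-4 + 4)*5) = (((2 - 20)*(-4))*1)*(108 + 0*5) = (-18*(-4)*1)*(108 + 0) = (72*1)*108 = 72*108 = 7776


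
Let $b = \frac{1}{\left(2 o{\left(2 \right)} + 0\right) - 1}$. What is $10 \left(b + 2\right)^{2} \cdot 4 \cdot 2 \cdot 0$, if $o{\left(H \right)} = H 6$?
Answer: $0$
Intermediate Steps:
$o{\left(H \right)} = 6 H$
$b = \frac{1}{23}$ ($b = \frac{1}{\left(2 \cdot 6 \cdot 2 + 0\right) - 1} = \frac{1}{\left(2 \cdot 12 + 0\right) - 1} = \frac{1}{\left(24 + 0\right) - 1} = \frac{1}{24 - 1} = \frac{1}{23} \approx 0.043478$)
$10 \left(b + 2\right)^{2} \cdot 4 \cdot 2 \cdot 0 = 10 \left(\frac{1}{23} + 2\right)^{2} \cdot 4 \cdot 2 \cdot 0 = 10 \left(\frac{47}{23}\right)^{2} \cdot 8 \cdot 0 = 10 \cdot \frac{2209}{529} \cdot 0 = \frac{22090}{529} \cdot 0 = 0$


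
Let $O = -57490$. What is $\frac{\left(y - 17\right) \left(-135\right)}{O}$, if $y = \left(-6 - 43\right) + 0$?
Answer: $- \frac{891}{5749} \approx -0.15498$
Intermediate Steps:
$y = -49$ ($y = -49 + 0 = -49$)
$\frac{\left(y - 17\right) \left(-135\right)}{O} = \frac{\left(-49 - 17\right) \left(-135\right)}{-57490} = \left(-66\right) \left(-135\right) \left(- \frac{1}{57490}\right) = 8910 \left(- \frac{1}{57490}\right) = - \frac{891}{5749}$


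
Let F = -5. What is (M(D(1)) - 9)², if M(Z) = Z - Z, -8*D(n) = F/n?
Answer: 81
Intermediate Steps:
D(n) = 5/(8*n) (D(n) = -(-5)/(8*n) = 5/(8*n))
M(Z) = 0
(M(D(1)) - 9)² = (0 - 9)² = (-9)² = 81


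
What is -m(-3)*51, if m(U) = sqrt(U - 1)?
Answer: -102*I ≈ -102.0*I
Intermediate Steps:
m(U) = sqrt(-1 + U)
-m(-3)*51 = -sqrt(-1 - 3)*51 = -sqrt(-4)*51 = -2*I*51 = -102*I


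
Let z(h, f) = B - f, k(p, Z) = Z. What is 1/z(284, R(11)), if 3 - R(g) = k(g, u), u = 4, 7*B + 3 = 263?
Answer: 7/267 ≈ 0.026217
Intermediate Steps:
B = 260/7 (B = -3/7 + (⅐)*263 = -3/7 + 263/7 = 260/7 ≈ 37.143)
R(g) = -1 (R(g) = 3 - 1*4 = 3 - 4 = -1)
z(h, f) = 260/7 - f
1/z(284, R(11)) = 1/(260/7 - 1*(-1)) = 1/(260/7 + 1) = 1/(267/7) = 7/267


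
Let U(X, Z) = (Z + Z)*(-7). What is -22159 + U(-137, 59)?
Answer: -22985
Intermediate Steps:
U(X, Z) = -14*Z (U(X, Z) = (2*Z)*(-7) = -14*Z)
-22159 + U(-137, 59) = -22159 - 14*59 = -22159 - 826 = -22985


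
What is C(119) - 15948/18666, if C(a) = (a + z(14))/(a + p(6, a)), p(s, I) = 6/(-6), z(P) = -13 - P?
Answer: -4572/61183 ≈ -0.074727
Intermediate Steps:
p(s, I) = -1 (p(s, I) = 6*(-⅙) = -1)
C(a) = (-27 + a)/(-1 + a) (C(a) = (a + (-13 - 1*14))/(a - 1) = (a + (-13 - 14))/(-1 + a) = (a - 27)/(-1 + a) = (-27 + a)/(-1 + a))
C(119) - 15948/18666 = (-27 + 119)/(-1 + 119) - 15948/18666 = 92/118 - 15948/18666 = (1/118)*92 - 1*886/1037 = 46/59 - 886/1037 = -4572/61183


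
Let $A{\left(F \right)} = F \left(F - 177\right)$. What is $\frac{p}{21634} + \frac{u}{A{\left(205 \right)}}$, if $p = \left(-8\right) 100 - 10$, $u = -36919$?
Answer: $- \frac{401677523}{62089580} \approx -6.4693$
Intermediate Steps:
$A{\left(F \right)} = F \left(-177 + F\right)$
$p = -810$ ($p = -800 - 10 = -810$)
$\frac{p}{21634} + \frac{u}{A{\left(205 \right)}} = - \frac{810}{21634} - \frac{36919}{205 \left(-177 + 205\right)} = \left(-810\right) \frac{1}{21634} - \frac{36919}{205 \cdot 28} = - \frac{405}{10817} - \frac{36919}{5740} = - \frac{401677523}{62089580}$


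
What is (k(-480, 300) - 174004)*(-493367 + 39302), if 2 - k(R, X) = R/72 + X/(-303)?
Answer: 7979478887530/101 ≈ 7.9005e+10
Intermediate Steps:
k(R, X) = 2 - R/72 + X/303 (k(R, X) = 2 - (R/72 + X/(-303)) = 2 - (R*(1/72) + X*(-1/303)) = 2 - (R/72 - X/303) = 2 - (-X/303 + R/72) = 2 + (-R/72 + X/303) = 2 - R/72 + X/303)
(k(-480, 300) - 174004)*(-493367 + 39302) = ((2 - 1/72*(-480) + (1/303)*300) - 174004)*(-493367 + 39302) = ((2 + 20/3 + 100/101) - 174004)*(-454065) = (2926/303 - 174004)*(-454065) = -52720286/303*(-454065) = 7979478887530/101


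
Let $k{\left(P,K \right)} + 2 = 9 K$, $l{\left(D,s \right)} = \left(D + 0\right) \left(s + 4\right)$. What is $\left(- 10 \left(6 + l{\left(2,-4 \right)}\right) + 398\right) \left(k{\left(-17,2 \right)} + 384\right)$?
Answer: $135200$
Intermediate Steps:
$l{\left(D,s \right)} = D \left(4 + s\right)$
$k{\left(P,K \right)} = -2 + 9 K$
$\left(- 10 \left(6 + l{\left(2,-4 \right)}\right) + 398\right) \left(k{\left(-17,2 \right)} + 384\right) = \left(- 10 \left(6 + 2 \left(4 - 4\right)\right) + 398\right) \left(\left(-2 + 9 \cdot 2\right) + 384\right) = \left(- 10 \left(6 + 2 \cdot 0\right) + 398\right) \left(\left(-2 + 18\right) + 384\right) = \left(- 10 \left(6 + 0\right) + 398\right) \left(16 + 384\right) = \left(\left(-10\right) 6 + 398\right) 400 = \left(-60 + 398\right) 400 = 338 \cdot 400 = 135200$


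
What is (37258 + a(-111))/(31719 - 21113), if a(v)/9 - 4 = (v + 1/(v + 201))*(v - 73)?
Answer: 552729/26515 ≈ 20.846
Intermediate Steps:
a(v) = 36 + 9*(-73 + v)*(v + 1/(201 + v)) (a(v) = 36 + 9*((v + 1/(v + 201))*(v - 73)) = 36 + 9*((v + 1/(201 + v))*(-73 + v)) = 36 + 9*((-73 + v)*(v + 1/(201 + v))) = 36 + 9*(-73 + v)*(v + 1/(201 + v)))
(37258 + a(-111))/(31719 - 21113) = (37258 + 9*(731 + (-111)³ - 14668*(-111) + 128*(-111)²)/(201 - 111))/(31719 - 21113) = (37258 + 9*(731 - 1367631 + 1628148 + 128*12321)/90)/10606 = (37258 + 9*(1/90)*(731 - 1367631 + 1628148 + 1577088))*(1/10606) = (37258 + 9*(1/90)*1838336)*(1/10606) = (37258 + 919168/5)*(1/10606) = (1105458/5)*(1/10606) = 552729/26515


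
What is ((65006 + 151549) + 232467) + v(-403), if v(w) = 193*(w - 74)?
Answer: 356961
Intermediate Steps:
v(w) = -14282 + 193*w (v(w) = 193*(-74 + w) = -14282 + 193*w)
((65006 + 151549) + 232467) + v(-403) = ((65006 + 151549) + 232467) + (-14282 + 193*(-403)) = (216555 + 232467) + (-14282 - 77779) = 449022 - 92061 = 356961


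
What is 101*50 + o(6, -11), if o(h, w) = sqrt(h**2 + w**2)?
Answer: 5050 + sqrt(157) ≈ 5062.5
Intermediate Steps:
101*50 + o(6, -11) = 101*50 + sqrt(6**2 + (-11)**2) = 5050 + sqrt(36 + 121) = 5050 + sqrt(157)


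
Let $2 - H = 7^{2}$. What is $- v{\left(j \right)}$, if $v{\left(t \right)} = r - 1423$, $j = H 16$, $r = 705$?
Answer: $718$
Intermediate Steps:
$H = -47$ ($H = 2 - 7^{2} = 2 - 49 = -47$)
$j = -752$ ($j = \left(-47\right) 16 = -752$)
$v{\left(t \right)} = -718$ ($v{\left(t \right)} = 705 - 1423 = -718$)
$- v{\left(j \right)} = \left(-1\right) \left(-718\right) = 718$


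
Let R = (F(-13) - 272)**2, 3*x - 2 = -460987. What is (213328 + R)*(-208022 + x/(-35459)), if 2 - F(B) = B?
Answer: -6182136758542493/106377 ≈ -5.8115e+10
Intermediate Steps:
x = -460985/3 (x = 2/3 + (1/3)*(-460987) = 2/3 - 460987/3 = -460985/3 ≈ -1.5366e+5)
F(B) = 2 - B
R = 66049 (R = ((2 - 1*(-13)) - 272)**2 = ((2 + 13) - 272)**2 = (15 - 272)**2 = (-257)**2 = 66049)
(213328 + R)*(-208022 + x/(-35459)) = (213328 + 66049)*(-208022 - 460985/3/(-35459)) = 279377*(-208022 - 460985/3*(-1/35459)) = 279377*(-208022 + 460985/106377) = 279377*(-22128295309/106377) = -6182136758542493/106377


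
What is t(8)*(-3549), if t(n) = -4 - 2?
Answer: 21294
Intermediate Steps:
t(n) = -6
t(8)*(-3549) = -6*(-3549) = 21294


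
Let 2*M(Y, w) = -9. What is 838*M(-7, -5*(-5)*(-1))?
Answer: -3771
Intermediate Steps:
M(Y, w) = -9/2 (M(Y, w) = (½)*(-9) = -9/2)
838*M(-7, -5*(-5)*(-1)) = 838*(-9/2) = -3771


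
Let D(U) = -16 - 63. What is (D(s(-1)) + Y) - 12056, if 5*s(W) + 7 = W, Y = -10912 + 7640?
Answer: -15407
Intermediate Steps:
Y = -3272
s(W) = -7/5 + W/5
D(U) = -79
(D(s(-1)) + Y) - 12056 = (-79 - 3272) - 12056 = -3351 - 12056 = -15407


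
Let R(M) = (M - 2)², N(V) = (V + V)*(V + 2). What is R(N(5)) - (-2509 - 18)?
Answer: 7151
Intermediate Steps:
N(V) = 2*V*(2 + V) (N(V) = (2*V)*(2 + V) = 2*V*(2 + V))
R(M) = (-2 + M)²
R(N(5)) - (-2509 - 18) = (-2 + 2*5*(2 + 5))² - (-2509 - 18) = (-2 + 2*5*7)² - 1*(-2527) = (-2 + 70)² + 2527 = 68² + 2527 = 4624 + 2527 = 7151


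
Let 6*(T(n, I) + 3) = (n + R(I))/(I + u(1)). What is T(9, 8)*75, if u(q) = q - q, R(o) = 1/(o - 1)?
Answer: -1475/7 ≈ -210.71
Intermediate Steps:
R(o) = 1/(-1 + o)
u(q) = 0
T(n, I) = -3 + (n + 1/(-1 + I))/(6*I) (T(n, I) = -3 + ((n + 1/(-1 + I))/(I + 0))/6 = -3 + ((n + 1/(-1 + I))/I)/6 = -3 + (n + 1/(-1 + I))/(6*I))
T(9, 8)*75 = ((⅙)*(1 + (-1 + 8)*(9 - 18*8))/(8*(-1 + 8)))*75 = ((⅙)*(⅛)*(1 + 7*(9 - 144))/7)*75 = ((⅙)*(⅛)*(⅐)*(1 + 7*(-135)))*75 = ((⅙)*(⅛)*(⅐)*(1 - 945))*75 = ((⅙)*(⅛)*(⅐)*(-944))*75 = -59/21*75 = -1475/7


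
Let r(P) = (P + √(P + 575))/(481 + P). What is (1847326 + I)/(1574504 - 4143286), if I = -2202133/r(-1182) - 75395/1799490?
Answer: -6648606367520011/31517112598909476 + 1543695233*I*√607/3590466233642 ≈ -0.21095 + 0.010593*I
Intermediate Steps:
r(P) = (P + √(575 + P))/(481 + P)
I = -15079/359898 - 2202133/(1182/701 - I*√607/701) (I = -2202133*(481 - 1182)/(-1182 + √(575 - 1182)) - 75395/1799490 = -2202133*(-701/(-1182 + √(-607))) - 75395*1/1799490 = -2202133*(-701/(-1182 + I*√607)) - 15079/359898 = -2202133/(1182/701 - I*√607/701) - 15079/359898 = -15079/359898 - 2202133/(1182/701 - I*√607/701) ≈ -1.3054e+6 - 27210.0*I)
(1847326 + I)/(1574504 - 4143286) = (1847326 + (-16016758598792057/12269282718 - 1543695233*I*√607/1397731))/(1574504 - 4143286) = (6648606367520011/12269282718 - 1543695233*I*√607/1397731)/(-2568782) = (6648606367520011/12269282718 - 1543695233*I*√607/1397731)*(-1/2568782) = -6648606367520011/31517112598909476 + 1543695233*I*√607/3590466233642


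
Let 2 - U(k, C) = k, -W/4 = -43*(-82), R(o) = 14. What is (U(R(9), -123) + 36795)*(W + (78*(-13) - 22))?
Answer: -556894620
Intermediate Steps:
W = -14104 (W = -(-172)*(-82) = -4*3526 = -14104)
U(k, C) = 2 - k
(U(R(9), -123) + 36795)*(W + (78*(-13) - 22)) = ((2 - 1*14) + 36795)*(-14104 + (78*(-13) - 22)) = ((2 - 14) + 36795)*(-14104 + (-1014 - 22)) = (-12 + 36795)*(-14104 - 1036) = 36783*(-15140) = -556894620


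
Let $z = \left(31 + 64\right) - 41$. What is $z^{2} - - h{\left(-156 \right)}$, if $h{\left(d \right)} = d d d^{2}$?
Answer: $592243812$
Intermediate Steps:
$z = 54$ ($z = 95 - 41 = 54$)
$h{\left(d \right)} = d^{4}$ ($h{\left(d \right)} = d^{2} d^{2} = d^{4}$)
$z^{2} - - h{\left(-156 \right)} = 54^{2} - - \left(-156\right)^{4} = 2916 - \left(-1\right) 592240896 = 2916 - -592240896 = 2916 + 592240896 = 592243812$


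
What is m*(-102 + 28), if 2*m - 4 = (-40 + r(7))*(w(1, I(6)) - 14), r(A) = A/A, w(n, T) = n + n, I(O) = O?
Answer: -17464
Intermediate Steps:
w(n, T) = 2*n
r(A) = 1
m = 236 (m = 2 + ((-40 + 1)*(2*1 - 14))/2 = 2 + (-39*(2 - 14))/2 = 2 + (-39*(-12))/2 = 2 + (1/2)*468 = 2 + 234 = 236)
m*(-102 + 28) = 236*(-102 + 28) = 236*(-74) = -17464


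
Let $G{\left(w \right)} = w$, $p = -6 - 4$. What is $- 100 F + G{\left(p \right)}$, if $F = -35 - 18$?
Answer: $5290$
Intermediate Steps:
$F = -53$
$p = -10$
$- 100 F + G{\left(p \right)} = \left(-100\right) \left(-53\right) - 10 = 5300 - 10 = 5290$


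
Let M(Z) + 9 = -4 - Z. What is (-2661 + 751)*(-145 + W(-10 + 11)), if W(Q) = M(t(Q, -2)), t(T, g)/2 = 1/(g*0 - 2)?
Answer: 299870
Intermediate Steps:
t(T, g) = -1 (t(T, g) = 2/(g*0 - 2) = 2/(0 - 2) = 2/(-2) = 2*(-1/2) = -1)
M(Z) = -13 - Z (M(Z) = -9 + (-4 - Z) = -13 - Z)
W(Q) = -12 (W(Q) = -13 - 1*(-1) = -13 + 1 = -12)
(-2661 + 751)*(-145 + W(-10 + 11)) = (-2661 + 751)*(-145 - 12) = -1910*(-157) = 299870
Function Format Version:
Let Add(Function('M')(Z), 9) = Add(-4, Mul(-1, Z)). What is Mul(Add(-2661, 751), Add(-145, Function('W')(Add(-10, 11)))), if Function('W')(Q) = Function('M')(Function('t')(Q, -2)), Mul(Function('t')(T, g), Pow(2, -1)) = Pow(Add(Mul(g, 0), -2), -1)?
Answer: 299870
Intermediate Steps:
Function('t')(T, g) = -1 (Function('t')(T, g) = Mul(2, Pow(Add(Mul(g, 0), -2), -1)) = Mul(2, Pow(Add(0, -2), -1)) = Mul(2, Pow(-2, -1)) = Mul(2, Rational(-1, 2)) = -1)
Function('M')(Z) = Add(-13, Mul(-1, Z)) (Function('M')(Z) = Add(-9, Add(-4, Mul(-1, Z))) = Add(-13, Mul(-1, Z)))
Function('W')(Q) = -12 (Function('W')(Q) = Add(-13, Mul(-1, -1)) = Add(-13, 1) = -12)
Mul(Add(-2661, 751), Add(-145, Function('W')(Add(-10, 11)))) = Mul(Add(-2661, 751), Add(-145, -12)) = Mul(-1910, -157) = 299870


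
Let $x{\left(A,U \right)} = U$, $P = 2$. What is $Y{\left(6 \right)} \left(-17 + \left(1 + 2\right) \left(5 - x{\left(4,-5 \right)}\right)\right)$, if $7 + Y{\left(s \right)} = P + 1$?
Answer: $-52$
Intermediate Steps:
$Y{\left(s \right)} = -4$ ($Y{\left(s \right)} = -7 + \left(2 + 1\right) = -7 + 3 = -4$)
$Y{\left(6 \right)} \left(-17 + \left(1 + 2\right) \left(5 - x{\left(4,-5 \right)}\right)\right) = - 4 \left(-17 + \left(1 + 2\right) \left(5 - -5\right)\right) = - 4 \left(-17 + 3 \left(5 + 5\right)\right) = - 4 \left(-17 + 3 \cdot 10\right) = - 4 \left(-17 + 30\right) = \left(-4\right) 13 = -52$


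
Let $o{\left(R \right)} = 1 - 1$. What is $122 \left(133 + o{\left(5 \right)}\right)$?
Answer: $16226$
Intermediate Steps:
$o{\left(R \right)} = 0$
$122 \left(133 + o{\left(5 \right)}\right) = 122 \left(133 + 0\right) = 122 \cdot 133 = 16226$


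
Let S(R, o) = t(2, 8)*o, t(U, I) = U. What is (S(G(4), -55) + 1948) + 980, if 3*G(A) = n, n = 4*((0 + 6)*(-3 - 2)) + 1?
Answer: 2818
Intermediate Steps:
n = -119 (n = 4*(6*(-5)) + 1 = 4*(-30) + 1 = -120 + 1 = -119)
G(A) = -119/3 (G(A) = (⅓)*(-119) = -119/3)
S(R, o) = 2*o
(S(G(4), -55) + 1948) + 980 = (2*(-55) + 1948) + 980 = (-110 + 1948) + 980 = 1838 + 980 = 2818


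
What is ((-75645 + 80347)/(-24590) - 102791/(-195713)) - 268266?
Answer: -645525347581028/2406291335 ≈ -2.6827e+5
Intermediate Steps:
((-75645 + 80347)/(-24590) - 102791/(-195713)) - 268266 = (4702*(-1/24590) - 102791*(-1/195713)) - 268266 = (-2351/12295 + 102791/195713) - 268266 = 803694082/2406291335 - 268266 = -645525347581028/2406291335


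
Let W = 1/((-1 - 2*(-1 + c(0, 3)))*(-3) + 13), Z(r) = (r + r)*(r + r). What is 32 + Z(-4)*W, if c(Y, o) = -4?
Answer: 192/7 ≈ 27.429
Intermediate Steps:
Z(r) = 4*r² (Z(r) = (2*r)*(2*r) = 4*r²)
W = -1/14 (W = 1/((-1 - 2*(-1 - 4))*(-3) + 13) = 1/((-1 - 2*(-5))*(-3) + 13) = 1/((-1 + 10)*(-3) + 13) = 1/(9*(-3) + 13) = 1/(-27 + 13) = 1/(-14) = -1/14 ≈ -0.071429)
32 + Z(-4)*W = 32 + (4*(-4)²)*(-1/14) = 32 + (4*16)*(-1/14) = 32 + 64*(-1/14) = 32 - 32/7 = 192/7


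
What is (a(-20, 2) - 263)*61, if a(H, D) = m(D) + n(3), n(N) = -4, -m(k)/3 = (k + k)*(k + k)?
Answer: -19215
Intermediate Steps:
m(k) = -12*k**2 (m(k) = -3*(k + k)*(k + k) = -3*2*k*2*k = -12*k**2)
a(H, D) = -4 - 12*D**2 (a(H, D) = -12*D**2 - 4 = -4 - 12*D**2)
(a(-20, 2) - 263)*61 = ((-4 - 12*2**2) - 263)*61 = ((-4 - 12*4) - 263)*61 = ((-4 - 48) - 263)*61 = (-52 - 263)*61 = -315*61 = -19215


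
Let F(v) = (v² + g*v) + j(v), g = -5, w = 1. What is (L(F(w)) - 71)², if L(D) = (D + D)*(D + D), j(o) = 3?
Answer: 4489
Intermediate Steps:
F(v) = 3 + v² - 5*v (F(v) = (v² - 5*v) + 3 = 3 + v² - 5*v)
L(D) = 4*D² (L(D) = (2*D)*(2*D) = 4*D²)
(L(F(w)) - 71)² = (4*(3 + 1² - 5*1)² - 71)² = (4*(3 + 1 - 5)² - 71)² = (4*(-1)² - 71)² = (4*1 - 71)² = (4 - 71)² = (-67)² = 4489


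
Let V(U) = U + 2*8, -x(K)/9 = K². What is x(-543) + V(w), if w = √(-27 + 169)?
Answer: -2653625 + √142 ≈ -2.6536e+6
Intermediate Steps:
x(K) = -9*K²
w = √142 ≈ 11.916
V(U) = 16 + U (V(U) = U + 16 = 16 + U)
x(-543) + V(w) = -9*(-543)² + (16 + √142) = -9*294849 + (16 + √142) = -2653641 + (16 + √142) = -2653625 + √142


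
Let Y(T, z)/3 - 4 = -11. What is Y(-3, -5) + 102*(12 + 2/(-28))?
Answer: 8370/7 ≈ 1195.7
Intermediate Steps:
Y(T, z) = -21 (Y(T, z) = 12 + 3*(-11) = 12 - 33 = -21)
Y(-3, -5) + 102*(12 + 2/(-28)) = -21 + 102*(12 + 2/(-28)) = -21 + 102*(12 + 2*(-1/28)) = -21 + 102*(12 - 1/14) = -21 + 102*(167/14) = -21 + 8517/7 = 8370/7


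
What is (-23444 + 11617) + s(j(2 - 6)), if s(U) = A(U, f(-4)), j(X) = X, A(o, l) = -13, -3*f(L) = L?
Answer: -11840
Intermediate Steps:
f(L) = -L/3
s(U) = -13
(-23444 + 11617) + s(j(2 - 6)) = (-23444 + 11617) - 13 = -11827 - 13 = -11840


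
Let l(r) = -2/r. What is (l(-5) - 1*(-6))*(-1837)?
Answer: -58784/5 ≈ -11757.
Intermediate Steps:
(l(-5) - 1*(-6))*(-1837) = (-2/(-5) - 1*(-6))*(-1837) = (-2*(-1/5) + 6)*(-1837) = (2/5 + 6)*(-1837) = (32/5)*(-1837) = -58784/5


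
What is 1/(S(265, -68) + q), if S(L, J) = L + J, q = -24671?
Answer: -1/24474 ≈ -4.0860e-5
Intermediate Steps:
S(L, J) = J + L
1/(S(265, -68) + q) = 1/((-68 + 265) - 24671) = 1/(197 - 24671) = 1/(-24474) = -1/24474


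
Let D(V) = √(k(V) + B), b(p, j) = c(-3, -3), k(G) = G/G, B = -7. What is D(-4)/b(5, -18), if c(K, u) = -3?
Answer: -I*√6/3 ≈ -0.8165*I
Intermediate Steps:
k(G) = 1
b(p, j) = -3
D(V) = I*√6 (D(V) = √(1 - 7) = √(-6) = I*√6)
D(-4)/b(5, -18) = (I*√6)/(-3) = -I*√6/3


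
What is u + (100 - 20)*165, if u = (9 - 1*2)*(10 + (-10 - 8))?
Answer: 13144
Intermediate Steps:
u = -56 (u = (9 - 2)*(10 - 18) = 7*(-8) = -56)
u + (100 - 20)*165 = -56 + (100 - 20)*165 = -56 + 80*165 = -56 + 13200 = 13144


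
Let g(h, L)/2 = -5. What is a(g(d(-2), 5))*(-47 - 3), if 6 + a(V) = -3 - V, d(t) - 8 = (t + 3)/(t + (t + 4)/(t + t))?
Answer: -50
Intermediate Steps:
d(t) = 8 + (3 + t)/(t + (4 + t)/(2*t)) (d(t) = 8 + (t + 3)/(t + (t + 4)/(t + t)) = 8 + (3 + t)/(t + (4 + t)/((2*t))) = 8 + (3 + t)/(t + (4 + t)*(1/(2*t))) = 8 + (3 + t)/(t + (4 + t)/(2*t)))
g(h, L) = -10 (g(h, L) = 2*(-5) = -10)
a(V) = -9 - V (a(V) = -6 + (-3 - V) = -9 - V)
a(g(d(-2), 5))*(-47 - 3) = (-9 - 1*(-10))*(-47 - 3) = (-9 + 10)*(-50) = 1*(-50) = -50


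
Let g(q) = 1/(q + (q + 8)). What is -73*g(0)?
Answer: -73/8 ≈ -9.1250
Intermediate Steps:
g(q) = 1/(8 + 2*q) (g(q) = 1/(q + (8 + q)) = 1/(8 + 2*q))
-73*g(0) = -73/(2*(4 + 0)) = -73/(2*4) = -73*1/8 = -73/8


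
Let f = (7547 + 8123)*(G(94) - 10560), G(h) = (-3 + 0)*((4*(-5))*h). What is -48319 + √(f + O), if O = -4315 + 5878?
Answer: -48319 + 3*I*√8566093 ≈ -48319.0 + 8780.4*I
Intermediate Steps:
O = 1563
G(h) = 60*h (G(h) = -(-60)*h = 60*h)
f = -77096400 (f = (7547 + 8123)*(60*94 - 10560) = 15670*(5640 - 10560) = 15670*(-4920) = -77096400)
-48319 + √(f + O) = -48319 + √(-77096400 + 1563) = -48319 + √(-77094837) = -48319 + 3*I*√8566093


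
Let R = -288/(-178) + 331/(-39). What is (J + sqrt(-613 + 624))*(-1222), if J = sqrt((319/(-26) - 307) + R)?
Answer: -1222*sqrt(11) - 47*I*sqrt(15717055926)/267 ≈ -4052.9 - 22068.0*I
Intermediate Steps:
R = -23843/3471 (R = -288*(-1/178) + 331*(-1/39) = 144/89 - 331/39 = -23843/3471 ≈ -6.8692)
J = I*sqrt(15717055926)/6942 (J = sqrt((319/(-26) - 307) - 23843/3471) = sqrt((319*(-1/26) - 307) - 23843/3471) = sqrt((-319/26 - 307) - 23843/3471) = sqrt(-8301/26 - 23843/3471) = sqrt(-2264053/6942) = I*sqrt(15717055926)/6942 ≈ 18.059*I)
(J + sqrt(-613 + 624))*(-1222) = (I*sqrt(15717055926)/6942 + sqrt(-613 + 624))*(-1222) = (I*sqrt(15717055926)/6942 + sqrt(11))*(-1222) = (sqrt(11) + I*sqrt(15717055926)/6942)*(-1222) = -1222*sqrt(11) - 47*I*sqrt(15717055926)/267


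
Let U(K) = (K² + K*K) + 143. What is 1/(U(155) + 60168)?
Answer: 1/108361 ≈ 9.2284e-6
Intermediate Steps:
U(K) = 143 + 2*K² (U(K) = (K² + K²) + 143 = 2*K² + 143 = 143 + 2*K²)
1/(U(155) + 60168) = 1/((143 + 2*155²) + 60168) = 1/((143 + 2*24025) + 60168) = 1/((143 + 48050) + 60168) = 1/(48193 + 60168) = 1/108361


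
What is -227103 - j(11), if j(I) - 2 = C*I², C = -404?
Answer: -178221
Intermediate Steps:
j(I) = 2 - 404*I²
-227103 - j(11) = -227103 - (2 - 404*11²) = -227103 - (2 - 404*121) = -227103 - (2 - 48884) = -227103 - 1*(-48882) = -227103 + 48882 = -178221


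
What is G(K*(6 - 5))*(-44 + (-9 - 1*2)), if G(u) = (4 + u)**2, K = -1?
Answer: -495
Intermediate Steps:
G(K*(6 - 5))*(-44 + (-9 - 1*2)) = (4 - (6 - 5))**2*(-44 + (-9 - 1*2)) = (4 - 1*1)**2*(-44 + (-9 - 2)) = (4 - 1)**2*(-44 - 11) = 3**2*(-55) = 9*(-55) = -495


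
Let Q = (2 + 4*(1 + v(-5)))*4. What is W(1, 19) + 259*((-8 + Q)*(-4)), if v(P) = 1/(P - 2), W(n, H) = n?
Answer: -14207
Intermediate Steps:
v(P) = 1/(-2 + P)
Q = 152/7 (Q = (2 + 4*(1 + 1/(-2 - 5)))*4 = (2 + 4*(1 + 1/(-7)))*4 = (2 + 4*(1 - ⅐))*4 = (2 + 4*(6/7))*4 = (2 + 24/7)*4 = (38/7)*4 = 152/7 ≈ 21.714)
W(1, 19) + 259*((-8 + Q)*(-4)) = 1 + 259*((-8 + 152/7)*(-4)) = 1 + 259*((96/7)*(-4)) = 1 + 259*(-384/7) = 1 - 14208 = -14207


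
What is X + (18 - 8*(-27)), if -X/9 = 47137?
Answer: -423999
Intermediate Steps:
X = -424233 (X = -9*47137 = -424233)
X + (18 - 8*(-27)) = -424233 + (18 - 8*(-27)) = -424233 + (18 + 216) = -424233 + 234 = -423999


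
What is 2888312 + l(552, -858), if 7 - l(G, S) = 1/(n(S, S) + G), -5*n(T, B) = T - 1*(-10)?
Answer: 10421054947/3608 ≈ 2.8883e+6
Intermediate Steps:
n(T, B) = -2 - T/5 (n(T, B) = -(T - 1*(-10))/5 = -(T + 10)/5 = -(10 + T)/5 = -2 - T/5)
l(G, S) = 7 - 1/(-2 + G - S/5) (l(G, S) = 7 - 1/((-2 - S/5) + G) = 7 - 1/(-2 + G - S/5))
2888312 + l(552, -858) = 2888312 + (75 - 35*552 + 7*(-858))/(10 - 858 - 5*552) = 2888312 + (75 - 19320 - 6006)/(10 - 858 - 2760) = 2888312 - 25251/(-3608) = 2888312 - 1/3608*(-25251) = 2888312 + 25251/3608 = 10421054947/3608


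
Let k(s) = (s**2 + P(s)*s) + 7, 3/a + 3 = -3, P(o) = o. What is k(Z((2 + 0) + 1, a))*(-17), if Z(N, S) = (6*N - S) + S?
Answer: -11135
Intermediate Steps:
a = -1/2 (a = 3/(-3 - 3) = 3/(-6) = 3*(-1/6) = -1/2 ≈ -0.50000)
Z(N, S) = 6*N (Z(N, S) = (-S + 6*N) + S = 6*N)
k(s) = 7 + 2*s**2 (k(s) = (s**2 + s*s) + 7 = (s**2 + s**2) + 7 = 2*s**2 + 7 = 7 + 2*s**2)
k(Z((2 + 0) + 1, a))*(-17) = (7 + 2*(6*((2 + 0) + 1))**2)*(-17) = (7 + 2*(6*(2 + 1))**2)*(-17) = (7 + 2*(6*3)**2)*(-17) = (7 + 2*18**2)*(-17) = (7 + 2*324)*(-17) = (7 + 648)*(-17) = 655*(-17) = -11135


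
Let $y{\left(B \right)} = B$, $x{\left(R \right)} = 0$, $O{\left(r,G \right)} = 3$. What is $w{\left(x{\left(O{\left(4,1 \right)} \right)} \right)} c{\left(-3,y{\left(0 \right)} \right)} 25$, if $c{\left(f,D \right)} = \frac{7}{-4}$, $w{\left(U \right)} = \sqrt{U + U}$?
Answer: $0$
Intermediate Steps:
$w{\left(U \right)} = \sqrt{2} \sqrt{U}$ ($w{\left(U \right)} = \sqrt{2 U} = \sqrt{2} \sqrt{U}$)
$c{\left(f,D \right)} = - \frac{7}{4}$ ($c{\left(f,D \right)} = 7 \left(- \frac{1}{4}\right) = - \frac{7}{4}$)
$w{\left(x{\left(O{\left(4,1 \right)} \right)} \right)} c{\left(-3,y{\left(0 \right)} \right)} 25 = \sqrt{2} \sqrt{0} \left(- \frac{7}{4}\right) 25 = \sqrt{2} \cdot 0 \left(- \frac{7}{4}\right) 25 = 0 \left(- \frac{7}{4}\right) 25 = 0 \cdot 25 = 0$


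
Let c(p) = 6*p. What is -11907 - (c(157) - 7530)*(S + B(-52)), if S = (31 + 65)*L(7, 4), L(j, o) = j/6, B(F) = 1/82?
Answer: 29767203/41 ≈ 7.2603e+5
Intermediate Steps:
B(F) = 1/82
L(j, o) = j/6 (L(j, o) = j*(1/6) = j/6)
S = 112 (S = (31 + 65)*((1/6)*7) = 96*(7/6) = 112)
-11907 - (c(157) - 7530)*(S + B(-52)) = -11907 - (6*157 - 7530)*(112 + 1/82) = -11907 - (942 - 7530)*9185/82 = -11907 - (-6588)*9185/82 = -11907 - 1*(-30255390/41) = -11907 + 30255390/41 = 29767203/41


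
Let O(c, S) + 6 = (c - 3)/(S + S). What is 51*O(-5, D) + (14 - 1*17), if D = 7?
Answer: -2367/7 ≈ -338.14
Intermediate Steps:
O(c, S) = -6 + (-3 + c)/(2*S) (O(c, S) = -6 + (c - 3)/(S + S) = -6 + (-3 + c)/((2*S)) = -6 + (-3 + c)*(1/(2*S)) = -6 + (-3 + c)/(2*S))
51*O(-5, D) + (14 - 1*17) = 51*((½)*(-3 - 5 - 12*7)/7) + (14 - 1*17) = 51*((½)*(⅐)*(-3 - 5 - 84)) + (14 - 17) = 51*((½)*(⅐)*(-92)) - 3 = 51*(-46/7) - 3 = -2346/7 - 3 = -2367/7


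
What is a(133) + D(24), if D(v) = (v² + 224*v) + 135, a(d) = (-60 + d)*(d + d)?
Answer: 25505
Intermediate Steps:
a(d) = 2*d*(-60 + d) (a(d) = (-60 + d)*(2*d) = 2*d*(-60 + d))
D(v) = 135 + v² + 224*v
a(133) + D(24) = 2*133*(-60 + 133) + (135 + 24² + 224*24) = 2*133*73 + (135 + 576 + 5376) = 19418 + 6087 = 25505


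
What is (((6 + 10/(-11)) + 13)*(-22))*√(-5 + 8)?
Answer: -398*√3 ≈ -689.36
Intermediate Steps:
(((6 + 10/(-11)) + 13)*(-22))*√(-5 + 8) = (((6 + 10*(-1/11)) + 13)*(-22))*√3 = (((6 - 10/11) + 13)*(-22))*√3 = ((56/11 + 13)*(-22))*√3 = ((199/11)*(-22))*√3 = -398*√3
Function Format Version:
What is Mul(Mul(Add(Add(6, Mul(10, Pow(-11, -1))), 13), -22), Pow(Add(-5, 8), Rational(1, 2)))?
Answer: Mul(-398, Pow(3, Rational(1, 2))) ≈ -689.36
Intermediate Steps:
Mul(Mul(Add(Add(6, Mul(10, Pow(-11, -1))), 13), -22), Pow(Add(-5, 8), Rational(1, 2))) = Mul(Mul(Add(Add(6, Mul(10, Rational(-1, 11))), 13), -22), Pow(3, Rational(1, 2))) = Mul(Mul(Add(Add(6, Rational(-10, 11)), 13), -22), Pow(3, Rational(1, 2))) = Mul(Mul(Add(Rational(56, 11), 13), -22), Pow(3, Rational(1, 2))) = Mul(Mul(Rational(199, 11), -22), Pow(3, Rational(1, 2))) = Mul(-398, Pow(3, Rational(1, 2)))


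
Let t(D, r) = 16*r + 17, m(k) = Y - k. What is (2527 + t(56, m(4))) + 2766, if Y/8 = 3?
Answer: 5630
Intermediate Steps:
Y = 24 (Y = 8*3 = 24)
m(k) = 24 - k
t(D, r) = 17 + 16*r
(2527 + t(56, m(4))) + 2766 = (2527 + (17 + 16*(24 - 1*4))) + 2766 = (2527 + (17 + 16*(24 - 4))) + 2766 = (2527 + (17 + 16*20)) + 2766 = (2527 + (17 + 320)) + 2766 = (2527 + 337) + 2766 = 2864 + 2766 = 5630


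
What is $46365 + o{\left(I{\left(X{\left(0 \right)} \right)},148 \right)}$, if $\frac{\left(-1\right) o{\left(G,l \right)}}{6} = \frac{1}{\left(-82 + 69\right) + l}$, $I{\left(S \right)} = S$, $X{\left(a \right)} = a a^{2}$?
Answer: $\frac{2086423}{45} \approx 46365.0$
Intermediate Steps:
$X{\left(a \right)} = a^{3}$
$o{\left(G,l \right)} = - \frac{6}{-13 + l}$ ($o{\left(G,l \right)} = - \frac{6}{\left(-82 + 69\right) + l} = - \frac{6}{-13 + l}$)
$46365 + o{\left(I{\left(X{\left(0 \right)} \right)},148 \right)} = 46365 - \frac{6}{-13 + 148} = 46365 - \frac{6}{135} = 46365 - \frac{2}{45} = \frac{2086423}{45}$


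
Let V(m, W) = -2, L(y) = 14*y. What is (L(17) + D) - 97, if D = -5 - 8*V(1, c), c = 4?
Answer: 152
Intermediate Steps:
D = 11 (D = -5 - 8*(-2) = -5 + 16 = 11)
(L(17) + D) - 97 = (14*17 + 11) - 97 = (238 + 11) - 97 = 249 - 97 = 152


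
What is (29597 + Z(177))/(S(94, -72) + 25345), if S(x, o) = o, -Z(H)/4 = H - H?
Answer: 29597/25273 ≈ 1.1711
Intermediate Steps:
Z(H) = 0 (Z(H) = -4*(H - H) = -4*0 = 0)
(29597 + Z(177))/(S(94, -72) + 25345) = (29597 + 0)/(-72 + 25345) = 29597/25273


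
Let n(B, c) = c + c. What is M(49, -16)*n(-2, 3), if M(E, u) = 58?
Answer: 348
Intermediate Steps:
n(B, c) = 2*c
M(49, -16)*n(-2, 3) = 58*(2*3) = 58*6 = 348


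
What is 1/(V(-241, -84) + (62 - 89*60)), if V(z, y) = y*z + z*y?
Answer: 1/35210 ≈ 2.8401e-5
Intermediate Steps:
V(z, y) = 2*y*z (V(z, y) = y*z + y*z = 2*y*z)
1/(V(-241, -84) + (62 - 89*60)) = 1/(2*(-84)*(-241) + (62 - 89*60)) = 1/(40488 + (62 - 5340)) = 1/(40488 - 5278) = 1/35210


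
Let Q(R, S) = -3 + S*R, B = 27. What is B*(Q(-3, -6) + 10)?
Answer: 675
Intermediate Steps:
Q(R, S) = -3 + R*S
B*(Q(-3, -6) + 10) = 27*((-3 - 3*(-6)) + 10) = 27*((-3 + 18) + 10) = 27*(15 + 10) = 27*25 = 675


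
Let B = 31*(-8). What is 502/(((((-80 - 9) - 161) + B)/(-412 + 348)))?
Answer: 16064/249 ≈ 64.514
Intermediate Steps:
B = -248
502/(((((-80 - 9) - 161) + B)/(-412 + 348))) = 502/(((((-80 - 9) - 161) - 248)/(-412 + 348))) = 502/((((-89 - 161) - 248)/(-64))) = 502/(((-250 - 248)*(-1/64))) = 502/((-498*(-1/64))) = 502/(249/32) = 502*(32/249) = 16064/249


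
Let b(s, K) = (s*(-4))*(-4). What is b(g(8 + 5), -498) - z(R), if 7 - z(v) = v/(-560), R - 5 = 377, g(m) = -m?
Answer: -60391/280 ≈ -215.68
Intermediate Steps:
R = 382 (R = 5 + 377 = 382)
b(s, K) = 16*s (b(s, K) = -4*s*(-4) = 16*s)
z(v) = 7 + v/560 (z(v) = 7 - v/(-560) = 7 - v*(-1)/560 = 7 - (-1)*v/560 = 7 + v/560)
b(g(8 + 5), -498) - z(R) = 16*(-(8 + 5)) - (7 + (1/560)*382) = 16*(-1*13) - (7 + 191/280) = 16*(-13) - 1*2151/280 = -208 - 2151/280 = -60391/280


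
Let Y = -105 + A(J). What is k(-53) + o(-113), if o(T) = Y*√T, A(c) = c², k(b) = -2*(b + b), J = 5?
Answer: 212 - 80*I*√113 ≈ 212.0 - 850.41*I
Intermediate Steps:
k(b) = -4*b
Y = -80 (Y = -105 + 5² = -105 + 25 = -80)
o(T) = -80*√T
k(-53) + o(-113) = -4*(-53) - 80*I*√113 = 212 - 80*I*√113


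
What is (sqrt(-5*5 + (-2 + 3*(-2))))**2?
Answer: -33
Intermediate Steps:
(sqrt(-5*5 + (-2 + 3*(-2))))**2 = (sqrt(-25 + (-2 - 6)))**2 = (sqrt(-25 - 8))**2 = (sqrt(-33))**2 = (I*sqrt(33))**2 = -33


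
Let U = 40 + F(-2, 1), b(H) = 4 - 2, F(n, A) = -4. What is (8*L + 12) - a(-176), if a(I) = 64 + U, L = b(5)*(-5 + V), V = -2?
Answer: -200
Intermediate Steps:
b(H) = 2
U = 36 (U = 40 - 4 = 36)
L = -14 (L = 2*(-5 - 2) = 2*(-7) = -14)
a(I) = 100 (a(I) = 64 + 36 = 100)
(8*L + 12) - a(-176) = (8*(-14) + 12) - 1*100 = (-112 + 12) - 100 = -100 - 100 = -200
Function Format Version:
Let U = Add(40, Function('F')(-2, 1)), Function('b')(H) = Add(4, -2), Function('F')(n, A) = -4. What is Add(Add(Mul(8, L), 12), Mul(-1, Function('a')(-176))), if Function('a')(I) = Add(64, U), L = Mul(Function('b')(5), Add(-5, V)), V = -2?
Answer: -200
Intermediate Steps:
Function('b')(H) = 2
U = 36 (U = Add(40, -4) = 36)
L = -14 (L = Mul(2, Add(-5, -2)) = Mul(2, -7) = -14)
Function('a')(I) = 100 (Function('a')(I) = Add(64, 36) = 100)
Add(Add(Mul(8, L), 12), Mul(-1, Function('a')(-176))) = Add(Add(Mul(8, -14), 12), Mul(-1, 100)) = Add(Add(-112, 12), -100) = Add(-100, -100) = -200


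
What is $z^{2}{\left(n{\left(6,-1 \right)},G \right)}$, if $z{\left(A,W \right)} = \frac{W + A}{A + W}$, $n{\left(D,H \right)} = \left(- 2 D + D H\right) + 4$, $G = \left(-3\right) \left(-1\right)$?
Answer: $1$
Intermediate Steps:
$G = 3$
$n{\left(D,H \right)} = 4 - 2 D + D H$
$z{\left(A,W \right)} = 1$ ($z{\left(A,W \right)} = \frac{A + W}{A + W} = 1$)
$z^{2}{\left(n{\left(6,-1 \right)},G \right)} = 1^{2} = 1$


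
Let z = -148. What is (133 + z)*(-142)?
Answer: 2130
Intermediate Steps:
(133 + z)*(-142) = (133 - 148)*(-142) = -15*(-142) = 2130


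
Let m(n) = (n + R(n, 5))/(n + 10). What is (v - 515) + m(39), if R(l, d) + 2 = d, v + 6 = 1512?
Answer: 6943/7 ≈ 991.86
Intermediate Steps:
v = 1506 (v = -6 + 1512 = 1506)
R(l, d) = -2 + d
m(n) = (3 + n)/(10 + n) (m(n) = (n + (-2 + 5))/(n + 10) = (n + 3)/(10 + n) = (3 + n)/(10 + n))
(v - 515) + m(39) = (1506 - 515) + (3 + 39)/(10 + 39) = 991 + 42/49 = 991 + (1/49)*42 = 991 + 6/7 = 6943/7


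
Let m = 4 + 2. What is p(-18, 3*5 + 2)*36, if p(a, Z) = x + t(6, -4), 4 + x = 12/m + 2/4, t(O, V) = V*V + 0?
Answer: 522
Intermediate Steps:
m = 6
t(O, V) = V² (t(O, V) = V² + 0 = V²)
x = -3/2 (x = -4 + (12/6 + 2/4) = -4 + (12*(⅙) + 2*(¼)) = -4 + (2 + ½) = -4 + 5/2 = -3/2 ≈ -1.5000)
p(a, Z) = 29/2 (p(a, Z) = -3/2 + (-4)² = -3/2 + 16 = 29/2)
p(-18, 3*5 + 2)*36 = (29/2)*36 = 522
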